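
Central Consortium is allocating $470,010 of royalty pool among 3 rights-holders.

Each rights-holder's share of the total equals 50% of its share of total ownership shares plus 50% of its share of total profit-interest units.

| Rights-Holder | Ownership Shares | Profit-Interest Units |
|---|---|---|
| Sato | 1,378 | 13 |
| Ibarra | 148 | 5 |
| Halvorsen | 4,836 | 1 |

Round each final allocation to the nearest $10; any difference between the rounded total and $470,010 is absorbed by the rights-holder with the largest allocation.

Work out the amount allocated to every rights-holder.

Sato: $211,700 · Ibarra: $67,310 · Halvorsen: $191,000

Totals — ownership shares 6,362, profit-interest units 19.
Blended shares (50% ownership shares + 50% profit-interest units): Sato 0.4504; Ibarra 0.1432; Halvorsen 0.4064.
Pro-rata amounts: Sato 211,694.64; Ibarra 67,310.37; Halvorsen 191,004.99.
At nearest $10: Sato $211,690; Ibarra $67,310; Halvorsen $191,000. Sum = $470,000.
Difference $470,010 − $470,000 = +$10 applied to largest allocation (Sato): Sato becomes $211,700.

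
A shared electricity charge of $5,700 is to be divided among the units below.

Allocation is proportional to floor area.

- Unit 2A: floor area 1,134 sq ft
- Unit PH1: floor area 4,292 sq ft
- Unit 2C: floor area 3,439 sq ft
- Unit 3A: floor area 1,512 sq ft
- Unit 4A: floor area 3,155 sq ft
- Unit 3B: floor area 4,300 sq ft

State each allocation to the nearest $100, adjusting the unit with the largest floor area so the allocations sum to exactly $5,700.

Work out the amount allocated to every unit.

Total floor area = 17,832.
Proportional shares: Unit 2A 1,134/17,832 × $5,700 = 362.48; Unit PH1 4,292/17,832 × $5,700 = 1,371.94; Unit 2C 3,439/17,832 × $5,700 = 1,099.28; Unit 3A 1,512/17,832 × $5,700 = 483.31; Unit 4A 3,155/17,832 × $5,700 = 1,008.50; Unit 3B 4,300/17,832 × $5,700 = 1,374.50.
After rounding ($100): Unit 2A $400; Unit PH1 $1,400; Unit 2C $1,100; Unit 3A $500; Unit 4A $1,000; Unit 3B $1,400. Sum = $5,800.
Difference $5,700 − $5,800 = −$100 applied to largest floor area (Unit 3B): Unit 3B becomes $1,300.

Unit 2A: $400 | Unit PH1: $1,400 | Unit 2C: $1,100 | Unit 3A: $500 | Unit 4A: $1,000 | Unit 3B: $1,300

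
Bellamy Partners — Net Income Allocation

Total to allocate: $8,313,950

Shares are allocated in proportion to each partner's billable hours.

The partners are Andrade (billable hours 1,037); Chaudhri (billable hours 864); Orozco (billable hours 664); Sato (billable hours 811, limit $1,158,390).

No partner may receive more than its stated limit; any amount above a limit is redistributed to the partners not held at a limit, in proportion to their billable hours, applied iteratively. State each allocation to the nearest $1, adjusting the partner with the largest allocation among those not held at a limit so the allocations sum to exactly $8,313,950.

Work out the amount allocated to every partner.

Sum of billable hours: 3,376.
Unconstrained shares: Andrade 2,553,781.44; Chaudhri 2,127,740.76; Orozco 1,635,208.18; Sato 1,997,219.62.
Capped: Sato ($1,158,390); residual $7,155,560 reallocated over remaining billable hours 2,565.
Shares after redistribution: Andrade 2,892,910.61 → $2,892,911; Chaudhri 2,410,293.89 → $2,410,294; Orozco 1,852,355.49 → $1,852,355.

Andrade: $2,892,911; Chaudhri: $2,410,294; Orozco: $1,852,355; Sato: $1,158,390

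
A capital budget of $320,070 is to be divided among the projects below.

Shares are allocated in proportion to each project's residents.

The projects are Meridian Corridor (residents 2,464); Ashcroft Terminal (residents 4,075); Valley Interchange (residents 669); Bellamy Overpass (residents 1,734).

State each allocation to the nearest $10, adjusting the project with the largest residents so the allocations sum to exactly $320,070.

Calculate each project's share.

Meridian Corridor: $88,200 | Ashcroft Terminal: $145,850 | Valley Interchange: $23,950 | Bellamy Overpass: $62,070

Residents total: 8,942.
Pro-rata amounts: Meridian Corridor 2,464/8,942 × $320,070 = 88,196.43; Ashcroft Terminal 4,075/8,942 × $320,070 = 145,860.57; Valley Interchange 669/8,942 × $320,070 = 23,946.19; Bellamy Overpass 1,734/8,942 × $320,070 = 62,066.81.
After rounding ($10): Meridian Corridor $88,200; Ashcroft Terminal $145,860; Valley Interchange $23,950; Bellamy Overpass $62,070. Sum = $320,080.
Difference $320,070 − $320,080 = −$10 applied to largest residents (Ashcroft Terminal): Ashcroft Terminal becomes $145,850.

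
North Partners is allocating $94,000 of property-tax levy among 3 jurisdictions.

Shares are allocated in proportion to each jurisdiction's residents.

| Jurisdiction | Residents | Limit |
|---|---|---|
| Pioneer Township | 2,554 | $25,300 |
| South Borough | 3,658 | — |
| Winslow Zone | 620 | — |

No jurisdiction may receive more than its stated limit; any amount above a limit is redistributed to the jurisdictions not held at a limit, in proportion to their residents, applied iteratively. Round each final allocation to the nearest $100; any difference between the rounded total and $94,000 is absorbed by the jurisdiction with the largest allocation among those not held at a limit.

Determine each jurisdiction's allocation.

Sum of residents: 6,832.
Proportional shares (ignoring caps): Pioneer Township 35,139.93; South Borough 50,329.63; Winslow Zone 8,530.44.
Cap binds for Pioneer Township ($25,300); balance $68,700 reallocated over remaining residents 4,278.
Remaining shares: South Borough 58,743.48 → $58,700; Winslow Zone 9,956.52 → $10,000.

Pioneer Township: $25,300 · South Borough: $58,700 · Winslow Zone: $10,000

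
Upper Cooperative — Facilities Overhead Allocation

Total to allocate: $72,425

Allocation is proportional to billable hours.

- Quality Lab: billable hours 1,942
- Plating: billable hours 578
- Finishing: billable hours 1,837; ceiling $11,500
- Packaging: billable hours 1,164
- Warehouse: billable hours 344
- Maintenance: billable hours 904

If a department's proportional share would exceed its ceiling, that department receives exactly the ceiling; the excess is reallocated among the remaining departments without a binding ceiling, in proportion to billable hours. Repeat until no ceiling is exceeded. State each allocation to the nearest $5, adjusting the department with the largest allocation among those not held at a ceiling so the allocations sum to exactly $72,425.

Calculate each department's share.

Quality Lab: $23,990 · Plating: $7,140 · Finishing: $11,500 · Packaging: $14,380 · Warehouse: $4,250 · Maintenance: $11,165

Total billable hours = 6,769.
Pro-rata shares before constraints: Quality Lab 20,778.45; Plating 6,184.32; Finishing 19,655.00; Packaging 12,454.23; Warehouse 3,680.63; Maintenance 9,672.36.
Held at cap: Finishing ($11,500); balance $60,925 reallocated over remaining billable hours 4,932.
Redistributed shares: Quality Lab 23,989.53 → $23,990; Plating 7,140.03 → $7,140; Packaging 14,378.89 → $14,380; Warehouse 4,249.43 → $4,250; Maintenance 11,167.11 → $11,165.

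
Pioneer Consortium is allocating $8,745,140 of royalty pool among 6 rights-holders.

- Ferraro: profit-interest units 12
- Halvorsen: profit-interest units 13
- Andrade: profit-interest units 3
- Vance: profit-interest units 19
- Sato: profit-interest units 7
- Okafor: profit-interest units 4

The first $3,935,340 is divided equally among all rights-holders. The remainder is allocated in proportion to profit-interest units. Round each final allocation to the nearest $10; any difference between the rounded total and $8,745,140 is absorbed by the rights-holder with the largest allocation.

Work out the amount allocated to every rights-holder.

First tranche $3,935,340 split equally: $655,890 each.
Remainder $4,809,800 by profit-interest units (total 58): Ferraro 995,131.03 → $995,130; Halvorsen 1,078,058.62 → $1,078,060; Andrade 248,782.76 → $248,780; Vance 1,575,624.14 → $1,575,620; Sato 580,493.10 → $580,490; Okafor 331,710.34 → $331,710.
Rounding difference +$10 on remainder applied to Vance.
Totals: Ferraro $655,890 + $995,130 = $1,651,020; Halvorsen $655,890 + $1,078,060 = $1,733,950; Andrade $655,890 + $248,780 = $904,670; Vance $655,890 + $1,575,630 = $2,231,520; Sato $655,890 + $580,490 = $1,236,380; Okafor $655,890 + $331,710 = $987,600.

Ferraro: $1,651,020 · Halvorsen: $1,733,950 · Andrade: $904,670 · Vance: $2,231,520 · Sato: $1,236,380 · Okafor: $987,600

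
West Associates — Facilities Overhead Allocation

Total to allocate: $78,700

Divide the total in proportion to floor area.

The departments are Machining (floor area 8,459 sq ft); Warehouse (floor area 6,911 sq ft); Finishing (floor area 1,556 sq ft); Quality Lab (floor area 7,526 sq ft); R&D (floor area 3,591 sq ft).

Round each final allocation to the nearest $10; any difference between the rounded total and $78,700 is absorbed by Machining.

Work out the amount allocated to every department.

Total floor area = 28,043.
Proportional shares: Machining 8,459/28,043 × $78,700 = 23,739.38; Warehouse 6,911/28,043 × $78,700 = 19,395.06; Finishing 1,556/28,043 × $78,700 = 4,366.77; Quality Lab 7,526/28,043 × $78,700 = 21,121.00; R&D 3,591/28,043 × $78,700 = 10,077.80.
After rounding ($10): Machining $23,740; Warehouse $19,400; Finishing $4,370; Quality Lab $21,120; R&D $10,080. Sum = $78,710.
Difference $78,700 − $78,710 = −$10 applied to Machining: Machining becomes $23,730.

Machining: $23,730; Warehouse: $19,400; Finishing: $4,370; Quality Lab: $21,120; R&D: $10,080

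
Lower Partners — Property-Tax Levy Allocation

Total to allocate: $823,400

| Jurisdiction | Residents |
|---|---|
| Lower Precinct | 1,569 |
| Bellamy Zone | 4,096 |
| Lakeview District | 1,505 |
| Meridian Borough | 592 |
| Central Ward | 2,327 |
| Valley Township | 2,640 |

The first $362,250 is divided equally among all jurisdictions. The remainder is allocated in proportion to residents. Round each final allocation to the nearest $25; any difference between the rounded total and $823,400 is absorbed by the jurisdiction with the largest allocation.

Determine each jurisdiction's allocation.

Lower Precinct: $117,225; Bellamy Zone: $208,750; Lakeview District: $114,900; Meridian Borough: $81,825; Central Ward: $144,675; Valley Township: $156,025

First tranche $362,250 split equally: $60,375 each.
Remainder $461,150 by residents (total 12,729): Lower Precinct 56,842.20 → $56,850; Bellamy Zone 148,391.11 → $148,400; Lakeview District 54,523.59 → $54,525; Meridian Borough 21,447.15 → $21,450; Central Ward 84,303.25 → $84,300; Valley Township 95,642.71 → $95,650.
Rounding difference −$25 on remainder applied to Bellamy Zone.
Totals: Lower Precinct $60,375 + $56,850 = $117,225; Bellamy Zone $60,375 + $148,375 = $208,750; Lakeview District $60,375 + $54,525 = $114,900; Meridian Borough $60,375 + $21,450 = $81,825; Central Ward $60,375 + $84,300 = $144,675; Valley Township $60,375 + $95,650 = $156,025.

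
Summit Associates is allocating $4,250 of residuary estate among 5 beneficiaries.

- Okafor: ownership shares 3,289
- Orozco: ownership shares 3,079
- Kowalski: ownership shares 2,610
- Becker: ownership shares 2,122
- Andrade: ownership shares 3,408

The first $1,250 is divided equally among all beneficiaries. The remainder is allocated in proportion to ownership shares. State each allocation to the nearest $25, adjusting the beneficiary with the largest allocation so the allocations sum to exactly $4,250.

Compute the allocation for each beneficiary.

First tranche $1,250 split equally: $250 each.
Remainder $3,000 by ownership shares (total 14,508): Okafor 680.11 → $675; Orozco 636.68 → $625; Kowalski 539.70 → $550; Becker 438.79 → $450; Andrade 704.71 → $700.
Totals: Okafor $250 + $675 = $925; Orozco $250 + $625 = $875; Kowalski $250 + $550 = $800; Becker $250 + $450 = $700; Andrade $250 + $700 = $950.

Okafor: $925 | Orozco: $875 | Kowalski: $800 | Becker: $700 | Andrade: $950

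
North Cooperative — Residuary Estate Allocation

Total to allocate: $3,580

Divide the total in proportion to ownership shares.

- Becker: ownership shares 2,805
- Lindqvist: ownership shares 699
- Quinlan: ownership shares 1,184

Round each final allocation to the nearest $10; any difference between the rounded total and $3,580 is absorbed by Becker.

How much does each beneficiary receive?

Sum of ownership shares: 4,688.
Proportional shares: Becker 2,805/4,688 × $3,580 = 2,142.04; Lindqvist 699/4,688 × $3,580 = 533.79; Quinlan 1,184/4,688 × $3,580 = 904.16.
Rounded to nearest $10: Becker $2,140; Lindqvist $530; Quinlan $900. Sum = $3,570.
Difference $3,580 − $3,570 = +$10 applied to Becker: Becker becomes $2,150.

Becker: $2,150 | Lindqvist: $530 | Quinlan: $900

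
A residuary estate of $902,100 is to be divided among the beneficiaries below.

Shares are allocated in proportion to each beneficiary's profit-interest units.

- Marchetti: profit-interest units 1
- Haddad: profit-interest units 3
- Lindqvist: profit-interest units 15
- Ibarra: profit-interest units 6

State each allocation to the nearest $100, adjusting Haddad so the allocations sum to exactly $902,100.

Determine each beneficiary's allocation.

Marchetti: $36,100 | Haddad: $108,200 | Lindqvist: $541,300 | Ibarra: $216,500

Total profit-interest units = 25.
Unrounded shares: Marchetti 1/25 × $902,100 = 36,084.00; Haddad 3/25 × $902,100 = 108,252.00; Lindqvist 15/25 × $902,100 = 541,260.00; Ibarra 6/25 × $902,100 = 216,504.00.
After rounding ($100): Marchetti $36,100; Haddad $108,300; Lindqvist $541,300; Ibarra $216,500. Sum = $902,200.
Difference $902,100 − $902,200 = −$100 applied to Haddad: Haddad becomes $108,200.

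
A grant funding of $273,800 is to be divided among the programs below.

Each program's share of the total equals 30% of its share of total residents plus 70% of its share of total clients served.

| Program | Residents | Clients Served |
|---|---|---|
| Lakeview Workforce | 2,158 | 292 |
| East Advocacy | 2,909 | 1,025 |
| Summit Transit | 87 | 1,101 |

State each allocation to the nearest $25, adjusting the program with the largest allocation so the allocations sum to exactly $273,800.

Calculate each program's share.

Totals — residents 5,154, clients served 2,418.
Combined weights (30% residents + 70% clients served): Lakeview Workforce 0.2101; East Advocacy 0.4661; Summit Transit 0.3238.
Proportional shares: Lakeview Workforce 57,537.39; East Advocacy 127,606.58; Summit Transit 88,656.03.
After rounding ($25): Lakeview Workforce $57,525; East Advocacy $127,600; Summit Transit $88,650. Sum = $273,775.
Difference $273,800 − $273,775 = +$25 applied to largest allocation (East Advocacy): East Advocacy becomes $127,625.

Lakeview Workforce: $57,525 | East Advocacy: $127,625 | Summit Transit: $88,650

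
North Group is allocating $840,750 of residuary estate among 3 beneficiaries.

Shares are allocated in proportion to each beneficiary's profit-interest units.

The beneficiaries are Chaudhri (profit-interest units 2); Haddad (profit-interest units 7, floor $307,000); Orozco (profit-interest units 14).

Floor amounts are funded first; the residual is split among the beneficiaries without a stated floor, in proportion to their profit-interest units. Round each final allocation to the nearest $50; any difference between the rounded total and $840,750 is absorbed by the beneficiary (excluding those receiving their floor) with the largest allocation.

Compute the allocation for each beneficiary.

Fund the minimums — Haddad $307,000. Residual $533,750.
Residual split over remaining profit-interest units 16: Chaudhri 66,718.75 → $66,700; Orozco 467,031.25 → $467,050.

Chaudhri: $66,700 | Haddad: $307,000 | Orozco: $467,050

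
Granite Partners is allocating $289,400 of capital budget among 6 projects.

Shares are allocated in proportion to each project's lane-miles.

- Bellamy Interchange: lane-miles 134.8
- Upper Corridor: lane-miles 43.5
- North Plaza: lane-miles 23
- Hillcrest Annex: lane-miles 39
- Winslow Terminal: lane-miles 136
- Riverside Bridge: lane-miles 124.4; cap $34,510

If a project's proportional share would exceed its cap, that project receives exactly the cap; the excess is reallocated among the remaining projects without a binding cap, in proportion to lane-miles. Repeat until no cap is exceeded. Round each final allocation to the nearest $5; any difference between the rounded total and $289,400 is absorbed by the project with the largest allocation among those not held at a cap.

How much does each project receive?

Lane-miles total: 500.7.
Proportional shares (ignoring caps): Bellamy Interchange 77,913.16; Upper Corridor 25,142.60; North Plaza 13,293.79; Hillcrest Annex 22,541.64; Winslow Terminal 78,606.75; Riverside Bridge 71,902.06.
Held at cap: Riverside Bridge ($34,510); residual $254,890 reallocated over remaining lane-miles 376.3.
Redistributed shares: Bellamy Interchange 91,307.92 → $91,310; Upper Corridor 29,465.09 → $29,465; North Plaza 15,579.25 → $15,580; Hillcrest Annex 26,416.98 → $26,415; Winslow Terminal 92,120.75 → $92,120.

Bellamy Interchange: $91,310 | Upper Corridor: $29,465 | North Plaza: $15,580 | Hillcrest Annex: $26,415 | Winslow Terminal: $92,120 | Riverside Bridge: $34,510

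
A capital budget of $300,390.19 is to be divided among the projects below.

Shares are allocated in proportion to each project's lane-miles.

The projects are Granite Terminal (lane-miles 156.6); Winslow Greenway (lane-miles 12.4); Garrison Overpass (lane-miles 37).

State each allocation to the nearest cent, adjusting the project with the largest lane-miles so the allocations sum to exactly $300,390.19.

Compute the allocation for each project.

Sum of lane-miles: 156.6 + 12.4 + 37 = 206.
Proportional shares: Granite Terminal 228,354.8726; Winslow Greenway 18,081.7396; Garrison Overpass 53,953.5778.
At nearest cent: Granite Terminal $228,354.87; Winslow Greenway $18,081.74; Garrison Overpass $53,953.58. Sum = $300,390.19.
No rounding difference to absorb.

Granite Terminal: $228,354.87; Winslow Greenway: $18,081.74; Garrison Overpass: $53,953.58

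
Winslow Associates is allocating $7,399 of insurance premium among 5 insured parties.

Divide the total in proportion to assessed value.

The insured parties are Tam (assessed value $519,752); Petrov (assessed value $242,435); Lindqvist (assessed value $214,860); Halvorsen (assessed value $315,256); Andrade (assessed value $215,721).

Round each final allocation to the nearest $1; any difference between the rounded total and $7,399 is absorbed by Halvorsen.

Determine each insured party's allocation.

Tam: $2,550 · Petrov: $1,189 · Lindqvist: $1,054 · Halvorsen: $1,548 · Andrade: $1,058

Assessed value total: 1,508,024.
Raw shares: Tam 519,752/1,508,024 × $7,399 = 2,550.12; Petrov 242,435/1,508,024 × $7,399 = 1,189.49; Lindqvist 214,860/1,508,024 × $7,399 = 1,054.19; Halvorsen 315,256/1,508,024 × $7,399 = 1,546.78; Andrade 215,721/1,508,024 × $7,399 = 1,058.42.
After rounding ($1): Tam $2,550; Petrov $1,189; Lindqvist $1,054; Halvorsen $1,547; Andrade $1,058. Sum = $7,398.
Difference $7,399 − $7,398 = +$1 applied to Halvorsen: Halvorsen becomes $1,548.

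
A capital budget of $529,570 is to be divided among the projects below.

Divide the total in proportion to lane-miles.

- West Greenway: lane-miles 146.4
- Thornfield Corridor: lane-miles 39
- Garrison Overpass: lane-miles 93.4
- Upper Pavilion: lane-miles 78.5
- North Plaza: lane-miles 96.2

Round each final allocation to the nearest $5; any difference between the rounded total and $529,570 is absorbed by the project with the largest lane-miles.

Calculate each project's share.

Lane-miles total: 453.5.
Proportional shares: West Greenway 146.4/453.5 × $529,570 = 170,957.11; Thornfield Corridor 39/453.5 × $529,570 = 45,541.85; Garrison Overpass 93.4/453.5 × $529,570 = 109,066.90; Upper Pavilion 78.5/453.5 × $529,570 = 91,667.57; North Plaza 96.2/453.5 × $529,570 = 112,336.57.
At nearest $5: West Greenway $170,955; Thornfield Corridor $45,540; Garrison Overpass $109,065; Upper Pavilion $91,670; North Plaza $112,335. Sum = $529,565.
Difference $529,570 − $529,565 = +$5 applied to largest lane-miles (West Greenway): West Greenway becomes $170,960.

West Greenway: $170,960 | Thornfield Corridor: $45,540 | Garrison Overpass: $109,065 | Upper Pavilion: $91,670 | North Plaza: $112,335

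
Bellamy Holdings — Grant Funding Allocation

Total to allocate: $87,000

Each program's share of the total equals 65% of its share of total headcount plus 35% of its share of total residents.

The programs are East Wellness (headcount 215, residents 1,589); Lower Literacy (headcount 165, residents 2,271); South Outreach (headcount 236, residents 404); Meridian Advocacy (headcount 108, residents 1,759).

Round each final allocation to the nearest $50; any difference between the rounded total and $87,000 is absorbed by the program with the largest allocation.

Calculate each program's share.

Headcount total 724; residents total 6,023.
Blended shares (65% headcount + 35% residents): East Wellness 0.2854; Lower Literacy 0.2801; South Outreach 0.2354; Meridian Advocacy 0.1992.
Pro-rata amounts: East Wellness 24,826.54; Lower Literacy 24,369.09; South Outreach 20,475.90; Meridian Advocacy 17,328.47.
At nearest $50: East Wellness $24,850; Lower Literacy $24,350; South Outreach $20,500; Meridian Advocacy $17,350. Sum = $87,050.
Difference $87,000 − $87,050 = −$50 applied to largest allocation (East Wellness): East Wellness becomes $24,800.

East Wellness: $24,800 | Lower Literacy: $24,350 | South Outreach: $20,500 | Meridian Advocacy: $17,350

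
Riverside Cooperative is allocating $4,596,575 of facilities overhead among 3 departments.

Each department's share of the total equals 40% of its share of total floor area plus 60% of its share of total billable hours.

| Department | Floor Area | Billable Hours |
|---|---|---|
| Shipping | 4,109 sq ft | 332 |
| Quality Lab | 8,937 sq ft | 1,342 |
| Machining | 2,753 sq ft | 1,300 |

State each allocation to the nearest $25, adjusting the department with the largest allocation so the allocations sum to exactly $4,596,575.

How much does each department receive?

Shipping: $786,075 · Quality Lab: $2,284,550 · Machining: $1,525,950

Floor area total 15,799; billable hours total 2,974.
Blended shares (40% floor area + 60% billable hours): Shipping 0.1710; Quality Lab 0.4970; Machining 0.3320.
Proportional shares: Shipping 786,071.32; Quality Lab 2,284,561.92; Machining 1,525,941.77.
After rounding ($25): Shipping $786,075; Quality Lab $2,284,550; Machining $1,525,950. Sum = $4,596,575.
No rounding difference to absorb.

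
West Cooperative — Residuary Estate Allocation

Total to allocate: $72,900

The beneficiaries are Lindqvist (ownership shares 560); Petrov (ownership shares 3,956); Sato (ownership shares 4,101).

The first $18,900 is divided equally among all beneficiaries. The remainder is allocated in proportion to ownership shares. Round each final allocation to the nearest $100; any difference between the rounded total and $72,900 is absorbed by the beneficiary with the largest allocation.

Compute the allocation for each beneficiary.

Equal tier: $18,900 ÷ 3 = $6,300 apiece.
Remainder $54,000 by ownership shares (total 8,617): Lindqvist 3,509.34 → $3,500; Petrov 24,790.99 → $24,800; Sato 25,699.66 → $25,700.
Totals: Lindqvist $6,300 + $3,500 = $9,800; Petrov $6,300 + $24,800 = $31,100; Sato $6,300 + $25,700 = $32,000.

Lindqvist: $9,800; Petrov: $31,100; Sato: $32,000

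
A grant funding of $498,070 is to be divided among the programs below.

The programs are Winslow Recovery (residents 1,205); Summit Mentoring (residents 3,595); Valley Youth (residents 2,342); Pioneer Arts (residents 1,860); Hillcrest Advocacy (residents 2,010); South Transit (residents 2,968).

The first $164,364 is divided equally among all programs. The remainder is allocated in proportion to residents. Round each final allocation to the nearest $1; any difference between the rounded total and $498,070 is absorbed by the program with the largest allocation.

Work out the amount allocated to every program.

Equal tier: $164,364 ÷ 6 = $27,394 apiece.
Remainder $333,706 by residents (total 13,980): Winslow Recovery 28,763.64 → $28,764; Summit Mentoring 85,813.52 → $85,814; Valley Youth 55,904.11 → $55,904; Pioneer Arts 44,398.65 → $44,399; Hillcrest Advocacy 47,979.19 → $47,979; South Transit 70,846.88 → $70,847.
Rounding difference −$1 on remainder applied to Summit Mentoring.
Totals: Winslow Recovery $27,394 + $28,764 = $56,158; Summit Mentoring $27,394 + $85,813 = $113,207; Valley Youth $27,394 + $55,904 = $83,298; Pioneer Arts $27,394 + $44,399 = $71,793; Hillcrest Advocacy $27,394 + $47,979 = $75,373; South Transit $27,394 + $70,847 = $98,241.

Winslow Recovery: $56,158 | Summit Mentoring: $113,207 | Valley Youth: $83,298 | Pioneer Arts: $71,793 | Hillcrest Advocacy: $75,373 | South Transit: $98,241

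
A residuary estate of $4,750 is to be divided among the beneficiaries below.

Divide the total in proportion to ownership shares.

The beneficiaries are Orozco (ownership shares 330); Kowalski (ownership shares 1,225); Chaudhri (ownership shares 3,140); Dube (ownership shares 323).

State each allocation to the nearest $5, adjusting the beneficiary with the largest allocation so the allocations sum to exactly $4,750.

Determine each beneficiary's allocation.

Orozco: $310; Kowalski: $1,160; Chaudhri: $2,975; Dube: $305

Ownership shares total: 5,018.
Pro-rata amounts: Orozco 330/5,018 × $4,750 = 312.38; Kowalski 1,225/5,018 × $4,750 = 1,159.58; Chaudhri 3,140/5,018 × $4,750 = 2,972.30; Dube 323/5,018 × $4,750 = 305.75.
Rounded to nearest $5: Orozco $310; Kowalski $1,160; Chaudhri $2,970; Dube $305. Sum = $4,745.
Difference $4,750 − $4,745 = +$5 applied to largest allocation (Chaudhri): Chaudhri becomes $2,975.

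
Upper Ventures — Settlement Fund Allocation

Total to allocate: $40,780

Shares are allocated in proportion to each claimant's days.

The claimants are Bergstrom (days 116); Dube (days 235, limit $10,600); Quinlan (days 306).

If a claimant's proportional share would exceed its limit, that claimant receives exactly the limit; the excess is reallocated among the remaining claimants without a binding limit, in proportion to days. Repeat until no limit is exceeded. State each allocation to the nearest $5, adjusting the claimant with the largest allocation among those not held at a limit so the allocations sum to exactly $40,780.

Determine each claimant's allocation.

Bergstrom: $8,295 | Dube: $10,600 | Quinlan: $21,885

Combined days = 657.
Unconstrained shares: Bergstrom 7,200.12; Dube 14,586.45; Quinlan 18,993.42.
Capped: Dube ($10,600); remaining pool $30,180 reallocated over remaining days 422.
Redistributed shares: Bergstrom 8,295.92 → $8,295; Quinlan 21,884.08 → $21,885.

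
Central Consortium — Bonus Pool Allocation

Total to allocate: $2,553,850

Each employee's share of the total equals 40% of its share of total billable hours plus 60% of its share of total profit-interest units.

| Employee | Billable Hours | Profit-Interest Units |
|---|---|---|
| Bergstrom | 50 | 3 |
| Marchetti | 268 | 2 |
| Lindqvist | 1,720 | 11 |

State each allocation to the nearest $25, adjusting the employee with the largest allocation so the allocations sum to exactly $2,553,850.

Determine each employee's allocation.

Bergstrom: $312,375 | Marchetti: $325,875 | Lindqvist: $1,915,600

Totals — billable hours 2,038, profit-interest units 16.
Blended shares (40% billable hours + 60% profit-interest units): Bergstrom 0.1223; Marchetti 0.1276; Lindqvist 0.7501.
Proportional shares: Bergstrom 312,370.44; Marchetti 325,872.76; Lindqvist 1,915,606.80.
After rounding ($25): Bergstrom $312,375; Marchetti $325,875; Lindqvist $1,915,600. Sum = $2,553,850.
No rounding difference to absorb.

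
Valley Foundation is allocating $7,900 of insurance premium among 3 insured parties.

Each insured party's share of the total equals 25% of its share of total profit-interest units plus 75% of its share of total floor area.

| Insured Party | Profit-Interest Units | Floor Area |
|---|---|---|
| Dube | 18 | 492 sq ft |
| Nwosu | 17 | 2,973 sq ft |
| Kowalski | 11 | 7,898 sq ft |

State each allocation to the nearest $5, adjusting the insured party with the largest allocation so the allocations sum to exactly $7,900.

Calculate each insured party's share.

Profit-interest units total 46; floor area total 11,363.
Composite weights (25% profit-interest units + 75% floor area): Dube 0.1303; Nwosu 0.2886; Kowalski 0.5811.
Raw shares: Dube 1,029.37; Nwosu 2,280.10; Kowalski 4,590.53.
After rounding ($5): Dube $1,030; Nwosu $2,280; Kowalski $4,590. Sum = $7,900.
Rounded total matches; no reconciliation needed.

Dube: $1,030 · Nwosu: $2,280 · Kowalski: $4,590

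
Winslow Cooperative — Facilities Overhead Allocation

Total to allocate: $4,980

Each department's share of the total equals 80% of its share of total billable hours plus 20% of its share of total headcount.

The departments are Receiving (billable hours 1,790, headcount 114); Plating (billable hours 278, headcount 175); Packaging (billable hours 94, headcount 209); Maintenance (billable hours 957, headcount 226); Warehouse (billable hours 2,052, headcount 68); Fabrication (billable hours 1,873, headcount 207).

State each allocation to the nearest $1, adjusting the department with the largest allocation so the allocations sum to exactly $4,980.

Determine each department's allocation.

Billable hours total 7,044; headcount total 999.
Composite weights (80% billable hours + 20% headcount): Receiving 0.2261; Plating 0.0666; Packaging 0.0525; Maintenance 0.1539; Warehouse 0.2467; Fabrication 0.2542.
Raw shares: Receiving 1,126.06; Plating 331.71; Packaging 261.54; Maintenance 766.59; Warehouse 1,228.38; Fabrication 1,265.72.
After rounding ($1): Receiving $1,126; Plating $332; Packaging $262; Maintenance $767; Warehouse $1,228; Fabrication $1,266. Sum = $4,981.
Difference $4,980 − $4,981 = −$1 applied to largest allocation (Fabrication): Fabrication becomes $1,265.

Receiving: $1,126 | Plating: $332 | Packaging: $262 | Maintenance: $767 | Warehouse: $1,228 | Fabrication: $1,265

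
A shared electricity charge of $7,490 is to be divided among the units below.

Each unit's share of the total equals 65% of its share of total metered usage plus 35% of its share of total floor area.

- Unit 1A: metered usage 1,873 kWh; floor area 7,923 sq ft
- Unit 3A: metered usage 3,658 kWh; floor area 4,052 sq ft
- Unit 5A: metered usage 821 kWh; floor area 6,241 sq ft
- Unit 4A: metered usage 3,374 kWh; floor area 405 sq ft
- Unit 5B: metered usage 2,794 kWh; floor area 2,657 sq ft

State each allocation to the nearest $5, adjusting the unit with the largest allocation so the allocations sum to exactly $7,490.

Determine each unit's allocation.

Unit 1A: $1,705 · Unit 3A: $1,920 · Unit 5A: $1,090 · Unit 4A: $1,360 · Unit 5B: $1,415

Metered usage total 12,520; floor area total 21,278.
Blended shares (65% metered usage + 35% floor area): Unit 1A 0.2276; Unit 3A 0.2566; Unit 5A 0.1453; Unit 4A 0.1818; Unit 5B 0.1888.
Pro-rata amounts: Unit 1A 1,704.46; Unit 3A 1,921.66; Unit 5A 1,088.16; Unit 4A 1,361.90; Unit 5B 1,413.82.
After rounding ($5): Unit 1A $1,705; Unit 3A $1,920; Unit 5A $1,090; Unit 4A $1,360; Unit 5B $1,415. Sum = $7,490.
No rounding difference to absorb.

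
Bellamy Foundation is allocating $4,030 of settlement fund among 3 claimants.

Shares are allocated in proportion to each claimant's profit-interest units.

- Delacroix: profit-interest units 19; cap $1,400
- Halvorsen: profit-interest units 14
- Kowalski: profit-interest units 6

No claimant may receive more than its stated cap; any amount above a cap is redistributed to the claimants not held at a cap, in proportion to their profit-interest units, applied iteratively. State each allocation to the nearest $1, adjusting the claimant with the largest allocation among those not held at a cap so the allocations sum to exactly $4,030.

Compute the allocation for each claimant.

Combined profit-interest units = 39.
Pro-rata shares before constraints: Delacroix 1,963.33; Halvorsen 1,446.67; Kowalski 620.00.
Held at cap: Delacroix ($1,400); remaining pool $2,630 reallocated over remaining profit-interest units 20.
Shares after redistribution: Halvorsen 1,841.00 → $1,841; Kowalski 789.00 → $789.

Delacroix: $1,400 · Halvorsen: $1,841 · Kowalski: $789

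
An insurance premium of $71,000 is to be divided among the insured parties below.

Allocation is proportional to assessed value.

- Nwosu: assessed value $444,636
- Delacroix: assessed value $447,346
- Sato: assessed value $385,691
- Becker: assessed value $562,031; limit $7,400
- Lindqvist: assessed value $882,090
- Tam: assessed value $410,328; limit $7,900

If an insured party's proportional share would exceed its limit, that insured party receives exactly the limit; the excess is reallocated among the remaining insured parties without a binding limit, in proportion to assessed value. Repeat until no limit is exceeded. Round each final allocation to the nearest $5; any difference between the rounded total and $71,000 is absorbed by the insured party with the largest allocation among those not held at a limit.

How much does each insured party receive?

Nwosu: $11,465 | Delacroix: $11,535 | Sato: $9,945 | Becker: $7,400 | Lindqvist: $22,755 | Tam: $7,900

Total assessed value = 3,132,122.
Proportional shares (ignoring caps): Nwosu 10,079.16; Delacroix 10,140.59; Sato 8,742.97; Becker 12,740.31; Lindqvist 19,995.51; Tam 9,301.45.
Cap binds for Becker ($7,400), Tam ($7,900); balance $55,700 reallocated over remaining assessed value 2,159,763.
Redistributed shares: Nwosu 11,467.10 → $11,465; Delacroix 11,536.99 → $11,535; Sato 9,946.92 → $9,945; Lindqvist 22,748.98 → $22,750.
Rounding difference +$5 applied to Lindqvist → $22,755.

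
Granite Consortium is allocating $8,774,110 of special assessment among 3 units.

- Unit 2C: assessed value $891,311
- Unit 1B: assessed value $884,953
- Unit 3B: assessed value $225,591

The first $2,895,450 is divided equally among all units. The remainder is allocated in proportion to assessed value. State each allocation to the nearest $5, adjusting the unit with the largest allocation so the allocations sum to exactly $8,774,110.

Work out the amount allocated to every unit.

Unit 2C: $3,582,580 | Unit 1B: $3,563,910 | Unit 3B: $1,627,620

Equal tier: $2,895,450 ÷ 3 = $965,150 apiece.
Remainder $5,878,660 by assessed value (total 2,001,855): Unit 2C 2,617,429.50 → $2,617,430; Unit 1B 2,598,758.55 → $2,598,760; Unit 3B 662,471.95 → $662,470.
Totals: Unit 2C $965,150 + $2,617,430 = $3,582,580; Unit 1B $965,150 + $2,598,760 = $3,563,910; Unit 3B $965,150 + $662,470 = $1,627,620.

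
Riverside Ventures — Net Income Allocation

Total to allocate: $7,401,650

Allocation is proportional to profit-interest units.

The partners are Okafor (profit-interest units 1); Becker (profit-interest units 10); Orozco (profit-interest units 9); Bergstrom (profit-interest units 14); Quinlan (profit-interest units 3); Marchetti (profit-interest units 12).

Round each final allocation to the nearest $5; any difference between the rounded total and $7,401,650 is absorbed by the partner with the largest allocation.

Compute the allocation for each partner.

Okafor: $151,055 | Becker: $1,510,540 | Orozco: $1,359,485 | Bergstrom: $2,114,760 | Quinlan: $453,160 | Marchetti: $1,812,650

Profit-interest units total: 49.
Pro-rata amounts: Okafor 1/49 × $7,401,650 = 151,054.08; Becker 10/49 × $7,401,650 = 1,510,540.82; Orozco 9/49 × $7,401,650 = 1,359,486.73; Bergstrom 14/49 × $7,401,650 = 2,114,757.14; Quinlan 3/49 × $7,401,650 = 453,162.24; Marchetti 12/49 × $7,401,650 = 1,812,648.98.
After rounding ($5): Okafor $151,055; Becker $1,510,540; Orozco $1,359,485; Bergstrom $2,114,755; Quinlan $453,160; Marchetti $1,812,650. Sum = $7,401,645.
Difference $7,401,650 − $7,401,645 = +$5 applied to largest allocation (Bergstrom): Bergstrom becomes $2,114,760.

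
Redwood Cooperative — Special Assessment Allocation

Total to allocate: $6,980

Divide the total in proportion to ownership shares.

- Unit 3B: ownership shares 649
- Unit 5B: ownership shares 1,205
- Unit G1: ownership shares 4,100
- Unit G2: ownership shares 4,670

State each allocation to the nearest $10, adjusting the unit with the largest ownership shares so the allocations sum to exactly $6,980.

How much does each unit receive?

Unit 3B: $430 | Unit 5B: $790 | Unit G1: $2,690 | Unit G2: $3,070

Sum of ownership shares: 649 + 1,205 + 4,100 + 4,670 = 10,624.
Proportional shares: Unit 3B 426.39; Unit 5B 791.69; Unit G1 2,693.71; Unit G2 3,068.20.
After rounding ($10): Unit 3B $430; Unit 5B $790; Unit G1 $2,690; Unit G2 $3,070. Sum = $6,980.
Rounded total matches; no reconciliation needed.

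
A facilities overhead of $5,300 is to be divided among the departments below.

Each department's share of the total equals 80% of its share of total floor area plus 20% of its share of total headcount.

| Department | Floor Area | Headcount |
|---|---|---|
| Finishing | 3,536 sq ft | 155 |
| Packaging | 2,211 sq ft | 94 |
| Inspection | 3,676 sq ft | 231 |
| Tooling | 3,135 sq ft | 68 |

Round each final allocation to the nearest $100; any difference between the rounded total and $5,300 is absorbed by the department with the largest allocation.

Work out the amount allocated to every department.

Finishing: $1,500 | Packaging: $900 | Inspection: $1,700 | Tooling: $1,200

Totals — floor area 12,558, headcount 548.
Blended shares (80% floor area + 20% headcount): Finishing 0.2818; Packaging 0.1752; Inspection 0.3185; Tooling 0.2245.
Raw shares: Finishing 1,493.69; Packaging 928.33; Inspection 1,687.97; Tooling 1,190.01.
After rounding ($100): Finishing $1,500; Packaging $900; Inspection $1,700; Tooling $1,200. Sum = $5,300.
Sum already equals the total — no adjustment.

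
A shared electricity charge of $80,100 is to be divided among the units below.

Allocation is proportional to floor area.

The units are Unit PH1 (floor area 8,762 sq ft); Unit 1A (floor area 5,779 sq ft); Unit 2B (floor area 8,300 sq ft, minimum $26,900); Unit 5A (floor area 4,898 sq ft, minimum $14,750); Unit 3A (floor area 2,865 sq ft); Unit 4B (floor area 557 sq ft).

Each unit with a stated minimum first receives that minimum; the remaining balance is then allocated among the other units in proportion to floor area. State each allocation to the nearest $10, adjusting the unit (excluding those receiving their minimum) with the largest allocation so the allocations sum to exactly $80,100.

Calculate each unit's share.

Guaranteed amounts: Unit 2B $26,900; Unit 5A $14,750. Balance $38,450.
Balance split over remaining floor area 17,963: Unit PH1 18,755.16 → $18,760; Unit 1A 12,370.01 → $12,370; Unit 3A 6,132.56 → $6,130; Unit 4B 1,192.26 → $1,190.

Unit PH1: $18,760; Unit 1A: $12,370; Unit 2B: $26,900; Unit 5A: $14,750; Unit 3A: $6,130; Unit 4B: $1,190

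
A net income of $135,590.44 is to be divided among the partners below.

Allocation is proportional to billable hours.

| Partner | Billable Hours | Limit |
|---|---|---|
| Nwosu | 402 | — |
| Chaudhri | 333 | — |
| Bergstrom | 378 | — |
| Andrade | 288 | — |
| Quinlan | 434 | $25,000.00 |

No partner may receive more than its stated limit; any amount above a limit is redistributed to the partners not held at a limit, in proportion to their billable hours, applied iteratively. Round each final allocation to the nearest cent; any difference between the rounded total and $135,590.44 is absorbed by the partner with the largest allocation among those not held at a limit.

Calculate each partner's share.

Nwosu: $31,732.59; Chaudhri: $26,285.95; Bergstrom: $29,838.11; Andrade: $22,733.79; Quinlan: $25,000.00

Sum of billable hours: 1,835.
Proportional shares (ignoring caps): Nwosu 29,704.2817; Chaudhri 24,605.7856; Bergstrom 27,930.8917; Andrade 21,280.6794; Quinlan 32,068.8016.
Capped: Quinlan ($25,000.00); remaining pool $110,590.44 reallocated over remaining billable hours 1,401.
Remaining shares: Nwosu 31,732.5888 → $31,732.59; Chaudhri 26,285.9504 → $26,285.95; Bergstrom 29,838.1059 → $29,838.11; Andrade 22,733.7949 → $22,733.79.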